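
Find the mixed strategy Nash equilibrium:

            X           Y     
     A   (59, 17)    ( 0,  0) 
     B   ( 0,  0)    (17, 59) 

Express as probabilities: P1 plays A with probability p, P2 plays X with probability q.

p = 0.7763, q = 0.2237

Work:
Find probabilities that make opponent indifferent:
P2 chooses q to make P1 indifferent between A and B
P1 chooses p to make P2 indifferent between X and Y
Mixed NE: P1 plays (A: 0.7763, B: 0.2237), P2 plays (X: 0.2237, Y: 0.7763)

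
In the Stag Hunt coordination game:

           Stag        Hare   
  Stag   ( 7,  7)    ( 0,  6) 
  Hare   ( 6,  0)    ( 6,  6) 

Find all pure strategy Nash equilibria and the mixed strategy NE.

Pure NE: (Stag, Stag) and (Hare, Hare); Mixed NE: p = 0.8571, q = 0.8571

Work:
Check pure NE:
(Stag, Stag): (7, 7) - no unilateral deviation beneficial
(Hare, Hare): (6, 6) - no unilateral deviation beneficial
Mixed NE: P1 plays Stag with p = 0.8571, P2 plays Stag with q = 0.8571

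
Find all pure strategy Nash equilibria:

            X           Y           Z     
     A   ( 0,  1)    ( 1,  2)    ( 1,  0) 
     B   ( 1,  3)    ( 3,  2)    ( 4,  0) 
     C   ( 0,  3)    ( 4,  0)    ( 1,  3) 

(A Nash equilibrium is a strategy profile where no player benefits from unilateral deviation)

Nash equilibrium: (B, X)

Work:
Best responses:
  P1 vs X: payoffs [0, 1, 0] → best response B (payoff 1)
  P1 vs Y: payoffs [1, 3, 4] → best response C (payoff 4)
  P1 vs Z: payoffs [1, 4, 1] → best response B (payoff 4)
  P2 vs A: payoffs [1, 2, 0] → best response Y (payoff 2)
  P2 vs B: payoffs [3, 2, 0] → best response X (payoff 3)
  P2 vs C: payoffs [3, 0, 3] → best response X/Z (payoff 3)
Mutual best responses: (B,X) → Nash equilibria.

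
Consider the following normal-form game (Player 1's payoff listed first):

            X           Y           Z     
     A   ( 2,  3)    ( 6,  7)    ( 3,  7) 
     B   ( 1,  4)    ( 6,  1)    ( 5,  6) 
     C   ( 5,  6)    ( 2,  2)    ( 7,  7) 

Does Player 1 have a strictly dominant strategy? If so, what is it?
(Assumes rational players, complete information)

No strictly dominant strategy exists for Player 1

Work:
A strategy strictly dominates another if it gives a strictly higher payoff against every opponent action. Compare each pair of P1's strategies column-by-column:
  A vs B: [2 vs 1, 6 vs 6, 3 vs 5] → A does not strictly dominate B (column Y: 6 ≤ 6)
  A vs C: [2 vs 5, 6 vs 2, 3 vs 7] → A does not strictly dominate C (column X: 2 ≤ 5)
  B vs A: [1 vs 2, 6 vs 6, 5 vs 3] → B does not strictly dominate A (column X: 1 ≤ 2)
  B vs C: [1 vs 5, 6 vs 2, 5 vs 7] → B does not strictly dominate C (column X: 1 ≤ 5)
  C vs A: [5 vs 2, 2 vs 6, 7 vs 3] → C does not strictly dominate A (column Y: 2 ≤ 6)
  C vs B: [5 vs 1, 2 vs 6, 7 vs 5] → C does not strictly dominate B (column Y: 2 ≤ 6)
No single strategy strictly dominates all others → no strictly dominant strategy.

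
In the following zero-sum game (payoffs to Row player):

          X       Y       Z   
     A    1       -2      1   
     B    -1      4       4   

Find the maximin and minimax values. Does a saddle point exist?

Maximin = -1, Minimax = 1, Saddle: False

Work:
Row minimums: [-2, -1] → maximin = -1
Column maximums: [1, 4, 4] → minimax = 1
No saddle point (maximin ≠ minimax). Mixed strategy needed.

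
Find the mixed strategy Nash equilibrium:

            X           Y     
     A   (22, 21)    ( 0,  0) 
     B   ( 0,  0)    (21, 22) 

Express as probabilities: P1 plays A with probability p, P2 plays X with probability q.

p = 0.5116, q = 0.4884

Work:
Find probabilities that make opponent indifferent:
P2 chooses q to make P1 indifferent between A and B
P1 chooses p to make P2 indifferent between X and Y
Mixed NE: P1 plays (A: 0.5116, B: 0.4884), P2 plays (X: 0.4884, Y: 0.5116)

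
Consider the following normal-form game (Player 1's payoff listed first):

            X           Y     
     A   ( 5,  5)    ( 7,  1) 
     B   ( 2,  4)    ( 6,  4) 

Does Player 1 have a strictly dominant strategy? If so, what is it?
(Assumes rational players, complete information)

Yes, Player 1's strictly dominant strategy is A

Work:
A strategy strictly dominates another if it gives a strictly higher payoff against every opponent action. Compare each pair of P1's strategies column-by-column:
  A vs B: [5 vs 2, 7 vs 6] → A strictly dominates B
  B vs A: [2 vs 5, 6 vs 7] → B does not strictly dominate A (column X: 2 ≤ 5)
A strictly dominates every other strategy → strictly dominant.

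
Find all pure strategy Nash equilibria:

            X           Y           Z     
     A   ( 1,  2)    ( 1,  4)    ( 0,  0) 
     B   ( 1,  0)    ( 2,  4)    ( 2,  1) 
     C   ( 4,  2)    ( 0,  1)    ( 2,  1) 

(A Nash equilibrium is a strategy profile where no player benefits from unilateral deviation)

Nash equilibrium: (B, Y), (C, X)

Work:
Best responses:
  P1 vs X: payoffs [1, 1, 4] → best response C (payoff 4)
  P1 vs Y: payoffs [1, 2, 0] → best response B (payoff 2)
  P1 vs Z: payoffs [0, 2, 2] → best response B/C (payoff 2)
  P2 vs A: payoffs [2, 4, 0] → best response Y (payoff 4)
  P2 vs B: payoffs [0, 4, 1] → best response Y (payoff 4)
  P2 vs C: payoffs [2, 1, 1] → best response X (payoff 2)
Mutual best responses: (B,Y), (C,X) → Nash equilibria.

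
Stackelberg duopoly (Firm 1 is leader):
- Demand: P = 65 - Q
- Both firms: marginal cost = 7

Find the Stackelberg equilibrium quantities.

q₁* (leader) = 29.0, q₂* (follower) = 14.5

Work:
Follower's reaction: q₂ = (a - c - q₁)/2
Leader substitutes: π₁ = q₁·(a - q₁ - (a-c-q₁)/2 - c)
FOC: q₁* = (65 - 7)/2 = 29.00
Then: q₂* = (65 - 7 - 29.0)/2 = 14.50
Leader has first-mover advantage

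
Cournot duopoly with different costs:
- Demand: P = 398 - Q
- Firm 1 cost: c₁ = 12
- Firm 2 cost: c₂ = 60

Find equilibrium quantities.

q₁* = 144.67, q₂* = 96.67

Work:
Reaction: q₁ = (398 - 12 - q₂)/2
Reaction: q₂ = (398 - 60 - q₁)/2
Solve simultaneously:
q₁* = (398 - 2×12 + 60)/3 = 144.67
q₂* = (398 - 2×60 + 12)/3 = 96.67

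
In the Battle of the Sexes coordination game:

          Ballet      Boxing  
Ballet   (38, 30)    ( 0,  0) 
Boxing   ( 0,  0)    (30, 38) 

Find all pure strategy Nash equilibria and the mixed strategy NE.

Pure NE: (Ballet, Ballet) and (Boxing, Boxing); Mixed NE: p = 0.5588, q = 0.4412

Work:
Check pure NE:
(Ballet, Ballet): (38, 30) - no unilateral deviation beneficial
(Boxing, Boxing): (30, 38) - no unilateral deviation beneficial
Mixed NE: P1 plays Ballet with p = 0.5588, P2 plays Ballet with q = 0.4412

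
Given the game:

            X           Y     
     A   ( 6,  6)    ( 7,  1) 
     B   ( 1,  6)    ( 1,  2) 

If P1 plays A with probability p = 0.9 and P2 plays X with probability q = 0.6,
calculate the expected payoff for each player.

E[P1] = 5.86, E[P2] = 4.04

Work:
E[P1] = p·q·π₁(A,X) + p·(1-q)·π₁(A,Y) + (1-p)·q·π₁(B,X) + (1-p)·(1-q)·π₁(B,Y)
= 0.9·0.6·6 + 0.9·0.4·7 + 0.1·0.6·1 + 0.1·0.4·1
= 5.86

E[P2] = 4.04 (similar calculation)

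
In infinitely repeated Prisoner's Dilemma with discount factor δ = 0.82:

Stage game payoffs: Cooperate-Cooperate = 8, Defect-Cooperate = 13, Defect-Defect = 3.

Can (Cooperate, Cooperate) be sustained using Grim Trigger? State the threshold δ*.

δ* = 0.5; since δ = 0.82 ≥ 0.5, cooperation can be sustained

Work:
For Grim Trigger:
Cooperate forever: 8/(1-δ)
Defect then punished: 13 + 3·δ/(1-δ)
Need: 8/(1-δ) ≥ 13 + 3·δ/(1-δ)
Solving: δ ≥ (T-R)/(T-P) = (13-8)/(13-3) = 0.5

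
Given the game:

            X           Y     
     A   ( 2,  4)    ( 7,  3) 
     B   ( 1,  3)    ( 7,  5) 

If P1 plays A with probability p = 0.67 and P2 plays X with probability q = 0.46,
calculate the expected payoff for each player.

E[P1] = 4.5482, E[P2] = 3.6646

Work:
E[P1] = p·q·π₁(A,X) + p·(1-q)·π₁(A,Y) + (1-p)·q·π₁(B,X) + (1-p)·(1-q)·π₁(B,Y)
= 0.67·0.46·2 + 0.67·0.54·7 + 0.33·0.46·1 + 0.33·0.54·7
= 4.5482

E[P2] = 3.6646 (similar calculation)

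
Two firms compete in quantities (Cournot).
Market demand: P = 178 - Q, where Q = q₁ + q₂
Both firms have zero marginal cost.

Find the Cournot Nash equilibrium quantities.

q₁* = q₂* = 59.33; P* = 59.33

Work:
Profit: π_i = P·q_i = (a - q_i - q_j)·q_i
FOC: ∂π_i/∂q_i = a - 2q_i - q_j = 0
Reaction function: q_i = (178 - q_j)/2
Symmetry: q* = 178/3 = 59.33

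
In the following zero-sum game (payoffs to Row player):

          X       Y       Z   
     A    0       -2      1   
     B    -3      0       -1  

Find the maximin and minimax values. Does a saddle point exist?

Maximin = -2, Minimax = 0, Saddle: False

Work:
Row minimums: [-2, -3] → maximin = -2
Column maximums: [0, 0, 1] → minimax = 0
No saddle point (maximin ≠ minimax). Mixed strategy needed.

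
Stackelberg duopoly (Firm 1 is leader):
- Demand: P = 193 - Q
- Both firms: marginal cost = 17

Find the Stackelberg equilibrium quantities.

q₁* (leader) = 88.0, q₂* (follower) = 44.0

Work:
Follower's reaction: q₂ = (a - c - q₁)/2
Leader substitutes: π₁ = q₁·(a - q₁ - (a-c-q₁)/2 - c)
FOC: q₁* = (193 - 17)/2 = 88.00
Then: q₂* = (193 - 17 - 88.0)/2 = 44.00
Leader has first-mover advantage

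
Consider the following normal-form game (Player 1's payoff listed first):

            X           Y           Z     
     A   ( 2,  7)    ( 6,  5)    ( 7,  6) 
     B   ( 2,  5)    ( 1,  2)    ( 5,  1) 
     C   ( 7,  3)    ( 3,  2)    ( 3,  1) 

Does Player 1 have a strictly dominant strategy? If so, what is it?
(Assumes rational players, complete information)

No strictly dominant strategy exists for Player 1

Work:
A strategy strictly dominates another if it gives a strictly higher payoff against every opponent action. Compare each pair of P1's strategies column-by-column:
  A vs B: [2 vs 2, 6 vs 1, 7 vs 5] → A does not strictly dominate B (column X: 2 ≤ 2)
  A vs C: [2 vs 7, 6 vs 3, 7 vs 3] → A does not strictly dominate C (column X: 2 ≤ 7)
  B vs A: [2 vs 2, 1 vs 6, 5 vs 7] → B does not strictly dominate A (column X: 2 ≤ 2)
  B vs C: [2 vs 7, 1 vs 3, 5 vs 3] → B does not strictly dominate C (column X: 2 ≤ 7)
  C vs A: [7 vs 2, 3 vs 6, 3 vs 7] → C does not strictly dominate A (column Y: 3 ≤ 6)
  C vs B: [7 vs 2, 3 vs 1, 3 vs 5] → C does not strictly dominate B (column Z: 3 ≤ 5)
No single strategy strictly dominates all others → no strictly dominant strategy.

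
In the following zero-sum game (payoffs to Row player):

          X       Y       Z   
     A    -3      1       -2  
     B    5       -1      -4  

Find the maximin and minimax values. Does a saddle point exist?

Maximin = -3, Minimax = -2, Saddle: False

Work:
Row minimums: [-3, -4] → maximin = -3
Column maximums: [5, 1, -2] → minimax = -2
No saddle point (maximin ≠ minimax). Mixed strategy needed.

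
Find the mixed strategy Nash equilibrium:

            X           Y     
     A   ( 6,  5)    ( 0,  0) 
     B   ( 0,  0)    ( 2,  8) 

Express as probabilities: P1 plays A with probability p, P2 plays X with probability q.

p = 0.6154, q = 0.25

Work:
Find probabilities that make opponent indifferent:
P2 chooses q to make P1 indifferent between A and B
P1 chooses p to make P2 indifferent between X and Y
Mixed NE: P1 plays (A: 0.6154, B: 0.3846), P2 plays (X: 0.25, Y: 0.75)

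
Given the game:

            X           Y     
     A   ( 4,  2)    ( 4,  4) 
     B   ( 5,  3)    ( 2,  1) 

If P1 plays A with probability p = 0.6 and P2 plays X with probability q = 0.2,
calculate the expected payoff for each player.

E[P1] = 3.44, E[P2] = 2.72

Work:
E[P1] = p·q·π₁(A,X) + p·(1-q)·π₁(A,Y) + (1-p)·q·π₁(B,X) + (1-p)·(1-q)·π₁(B,Y)
= 0.6·0.2·4 + 0.6·0.8·4 + 0.4·0.2·5 + 0.4·0.8·2
= 3.44

E[P2] = 2.72 (similar calculation)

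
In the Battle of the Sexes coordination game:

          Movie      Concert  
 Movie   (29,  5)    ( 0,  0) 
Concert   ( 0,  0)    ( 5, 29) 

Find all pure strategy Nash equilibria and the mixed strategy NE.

Pure NE: (Movie, Movie) and (Concert, Concert); Mixed NE: p = 0.8529, q = 0.1471

Work:
Check pure NE:
(Movie, Movie): (29, 5) - no unilateral deviation beneficial
(Concert, Concert): (5, 29) - no unilateral deviation beneficial
Mixed NE: P1 plays Movie with p = 0.8529, P2 plays Movie with q = 0.1471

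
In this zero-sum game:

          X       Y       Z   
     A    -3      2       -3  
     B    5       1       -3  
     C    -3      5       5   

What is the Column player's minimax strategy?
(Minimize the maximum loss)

Column should play X or Y or Z (all achieve the minimum), value = 5

Work:
Column player minimizes Row's maximum payoff:
Column X: max payoff to Row = 5
Column Y: max payoff to Row = 5
Column Z: max payoff to Row = 5
Minimum is 5, achieved by columns X, Y, Z (tied).
Each of X or Y or Z is a minimax strategy.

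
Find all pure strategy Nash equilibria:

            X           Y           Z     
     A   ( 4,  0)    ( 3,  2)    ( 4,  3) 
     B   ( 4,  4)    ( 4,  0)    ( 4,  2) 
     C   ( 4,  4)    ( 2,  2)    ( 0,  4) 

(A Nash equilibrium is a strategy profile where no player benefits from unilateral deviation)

Nash equilibrium: (A, Z), (B, X), (C, X)

Work:
Best responses:
  P1 vs X: payoffs [4, 4, 4] → best response A/B/C (payoff 4)
  P1 vs Y: payoffs [3, 4, 2] → best response B (payoff 4)
  P1 vs Z: payoffs [4, 4, 0] → best response A/B (payoff 4)
  P2 vs A: payoffs [0, 2, 3] → best response Z (payoff 3)
  P2 vs B: payoffs [4, 0, 2] → best response X (payoff 4)
  P2 vs C: payoffs [4, 2, 4] → best response X/Z (payoff 4)
Mutual best responses: (A,Z), (B,X), (C,X) → Nash equilibria.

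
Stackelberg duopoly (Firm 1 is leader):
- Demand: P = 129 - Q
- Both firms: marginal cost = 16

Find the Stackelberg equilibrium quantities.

q₁* (leader) = 56.5, q₂* (follower) = 28.25

Work:
Follower's reaction: q₂ = (a - c - q₁)/2
Leader substitutes: π₁ = q₁·(a - q₁ - (a-c-q₁)/2 - c)
FOC: q₁* = (129 - 16)/2 = 56.50
Then: q₂* = (129 - 16 - 56.5)/2 = 28.25
Leader has first-mover advantage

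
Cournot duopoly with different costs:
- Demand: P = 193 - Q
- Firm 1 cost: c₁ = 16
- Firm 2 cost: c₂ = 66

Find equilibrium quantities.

q₁* = 75.67, q₂* = 25.67

Work:
Reaction: q₁ = (193 - 16 - q₂)/2
Reaction: q₂ = (193 - 66 - q₁)/2
Solve simultaneously:
q₁* = (193 - 2×16 + 66)/3 = 75.67
q₂* = (193 - 2×66 + 16)/3 = 25.67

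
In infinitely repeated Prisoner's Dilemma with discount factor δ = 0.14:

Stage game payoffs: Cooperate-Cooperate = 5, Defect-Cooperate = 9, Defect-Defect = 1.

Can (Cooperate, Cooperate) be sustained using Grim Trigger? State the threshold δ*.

δ* = 0.5; since δ = 0.14 < 0.5, cooperation cannot be sustained

Work:
For Grim Trigger:
Cooperate forever: 5/(1-δ)
Defect then punished: 9 + 1·δ/(1-δ)
Need: 5/(1-δ) ≥ 9 + 1·δ/(1-δ)
Solving: δ ≥ (T-R)/(T-P) = (9-5)/(9-1) = 0.5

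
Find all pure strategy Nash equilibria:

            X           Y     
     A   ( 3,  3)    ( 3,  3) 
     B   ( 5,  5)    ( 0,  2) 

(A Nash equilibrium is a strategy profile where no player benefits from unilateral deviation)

Nash equilibrium: (A, Y), (B, X)

Work:
Best responses:
  P1 vs X: payoffs [3, 5] → best response B (payoff 5)
  P1 vs Y: payoffs [3, 0] → best response A (payoff 3)
  P2 vs A: payoffs [3, 3] → best response X/Y (payoff 3)
  P2 vs B: payoffs [5, 2] → best response X (payoff 5)
Mutual best responses: (A,Y), (B,X) → Nash equilibria.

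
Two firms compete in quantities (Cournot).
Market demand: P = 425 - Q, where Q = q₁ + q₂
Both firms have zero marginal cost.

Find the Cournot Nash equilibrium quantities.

q₁* = q₂* = 141.67; P* = 141.67

Work:
Profit: π_i = P·q_i = (a - q_i - q_j)·q_i
FOC: ∂π_i/∂q_i = a - 2q_i - q_j = 0
Reaction function: q_i = (425 - q_j)/2
Symmetry: q* = 425/3 = 141.67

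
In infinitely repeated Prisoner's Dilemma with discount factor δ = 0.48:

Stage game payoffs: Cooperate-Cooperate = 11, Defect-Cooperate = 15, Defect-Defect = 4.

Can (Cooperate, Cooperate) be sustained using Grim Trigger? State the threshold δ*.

δ* = 0.3636; since δ = 0.48 ≥ 0.3636, cooperation can be sustained

Work:
For Grim Trigger:
Cooperate forever: 11/(1-δ)
Defect then punished: 15 + 4·δ/(1-δ)
Need: 11/(1-δ) ≥ 15 + 4·δ/(1-δ)
Solving: δ ≥ (T-R)/(T-P) = (15-11)/(15-4) = 0.3636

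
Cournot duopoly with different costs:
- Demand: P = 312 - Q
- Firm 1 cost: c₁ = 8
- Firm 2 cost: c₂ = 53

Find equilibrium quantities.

q₁* = 116.33, q₂* = 71.33

Work:
Reaction: q₁ = (312 - 8 - q₂)/2
Reaction: q₂ = (312 - 53 - q₁)/2
Solve simultaneously:
q₁* = (312 - 2×8 + 53)/3 = 116.33
q₂* = (312 - 2×53 + 8)/3 = 71.33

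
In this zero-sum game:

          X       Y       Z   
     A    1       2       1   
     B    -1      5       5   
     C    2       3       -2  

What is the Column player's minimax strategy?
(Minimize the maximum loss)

Column should play X, value = 2

Work:
Column player minimizes Row's maximum payoff:
Column X: max payoff to Row = 2
Column Y: max payoff to Row = 5
Column Z: max payoff to Row = 5
Minimum is 2, achieved by column X.
Minimax strategy: X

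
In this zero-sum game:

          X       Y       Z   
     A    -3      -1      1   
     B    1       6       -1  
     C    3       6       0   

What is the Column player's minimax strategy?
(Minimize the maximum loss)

Column should play Z, value = 1

Work:
Column player minimizes Row's maximum payoff:
Column X: max payoff to Row = 3
Column Y: max payoff to Row = 6
Column Z: max payoff to Row = 1
Minimum is 1, achieved by column Z.
Minimax strategy: Z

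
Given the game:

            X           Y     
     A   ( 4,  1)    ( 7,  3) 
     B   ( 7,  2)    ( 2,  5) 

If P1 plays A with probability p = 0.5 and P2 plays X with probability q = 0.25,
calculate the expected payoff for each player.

E[P1] = 4.75, E[P2] = 3.375

Work:
E[P1] = p·q·π₁(A,X) + p·(1-q)·π₁(A,Y) + (1-p)·q·π₁(B,X) + (1-p)·(1-q)·π₁(B,Y)
= 0.5·0.25·4 + 0.5·0.75·7 + 0.5·0.25·7 + 0.5·0.75·2
= 4.75

E[P2] = 3.375 (similar calculation)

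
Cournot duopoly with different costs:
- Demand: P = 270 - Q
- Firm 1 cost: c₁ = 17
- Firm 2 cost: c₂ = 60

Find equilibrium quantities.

q₁* = 98.67, q₂* = 55.67

Work:
Reaction: q₁ = (270 - 17 - q₂)/2
Reaction: q₂ = (270 - 60 - q₁)/2
Solve simultaneously:
q₁* = (270 - 2×17 + 60)/3 = 98.67
q₂* = (270 - 2×60 + 17)/3 = 55.67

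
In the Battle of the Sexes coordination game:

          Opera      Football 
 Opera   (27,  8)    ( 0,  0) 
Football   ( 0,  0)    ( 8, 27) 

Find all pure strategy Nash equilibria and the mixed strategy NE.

Pure NE: (Opera, Opera) and (Football, Football); Mixed NE: p = 0.7714, q = 0.2286

Work:
Check pure NE:
(Opera, Opera): (27, 8) - no unilateral deviation beneficial
(Football, Football): (8, 27) - no unilateral deviation beneficial
Mixed NE: P1 plays Opera with p = 0.7714, P2 plays Opera with q = 0.2286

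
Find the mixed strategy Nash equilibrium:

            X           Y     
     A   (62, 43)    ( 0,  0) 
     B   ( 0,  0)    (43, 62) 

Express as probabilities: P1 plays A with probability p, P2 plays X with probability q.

p = 0.5905, q = 0.4095

Work:
Find probabilities that make opponent indifferent:
P2 chooses q to make P1 indifferent between A and B
P1 chooses p to make P2 indifferent between X and Y
Mixed NE: P1 plays (A: 0.5905, B: 0.4095), P2 plays (X: 0.4095, Y: 0.5905)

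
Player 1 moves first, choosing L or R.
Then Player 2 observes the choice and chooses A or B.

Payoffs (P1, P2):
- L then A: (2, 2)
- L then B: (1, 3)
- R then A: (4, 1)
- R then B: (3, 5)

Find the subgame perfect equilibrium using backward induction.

P1 plays R, P2 plays B after L and B after R; Payoff (3, 5)

Work:
Backward induction:
After L: P2 chooses B → P1 gets 1
After R: P2 chooses B → P1 gets 3
P1 chooses R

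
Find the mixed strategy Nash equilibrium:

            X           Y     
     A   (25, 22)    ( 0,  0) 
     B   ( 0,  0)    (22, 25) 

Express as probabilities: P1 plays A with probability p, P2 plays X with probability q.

p = 0.5319, q = 0.4681

Work:
Find probabilities that make opponent indifferent:
P2 chooses q to make P1 indifferent between A and B
P1 chooses p to make P2 indifferent between X and Y
Mixed NE: P1 plays (A: 0.5319, B: 0.4681), P2 plays (X: 0.4681, Y: 0.5319)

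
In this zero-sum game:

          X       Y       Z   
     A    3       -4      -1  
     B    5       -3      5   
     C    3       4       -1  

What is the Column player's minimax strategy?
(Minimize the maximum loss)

Column should play Y, value = 4

Work:
Column player minimizes Row's maximum payoff:
Column X: max payoff to Row = 5
Column Y: max payoff to Row = 4
Column Z: max payoff to Row = 5
Minimum is 4, achieved by column Y.
Minimax strategy: Y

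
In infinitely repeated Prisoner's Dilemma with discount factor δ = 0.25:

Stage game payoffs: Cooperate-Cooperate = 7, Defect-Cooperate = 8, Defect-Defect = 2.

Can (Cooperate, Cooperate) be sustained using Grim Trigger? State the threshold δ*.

δ* = 0.1667; since δ = 0.25 ≥ 0.1667, cooperation can be sustained

Work:
For Grim Trigger:
Cooperate forever: 7/(1-δ)
Defect then punished: 8 + 2·δ/(1-δ)
Need: 7/(1-δ) ≥ 8 + 2·δ/(1-δ)
Solving: δ ≥ (T-R)/(T-P) = (8-7)/(8-2) = 0.1667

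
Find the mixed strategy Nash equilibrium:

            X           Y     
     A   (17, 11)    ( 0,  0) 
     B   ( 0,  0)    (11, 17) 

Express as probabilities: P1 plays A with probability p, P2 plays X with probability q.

p = 0.6071, q = 0.3929

Work:
Find probabilities that make opponent indifferent:
P2 chooses q to make P1 indifferent between A and B
P1 chooses p to make P2 indifferent between X and Y
Mixed NE: P1 plays (A: 0.6071, B: 0.3929), P2 plays (X: 0.3929, Y: 0.6071)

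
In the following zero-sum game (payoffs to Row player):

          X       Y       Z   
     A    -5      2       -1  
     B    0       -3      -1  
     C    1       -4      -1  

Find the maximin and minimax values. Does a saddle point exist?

Maximin = -3, Minimax = -1, Saddle: False

Work:
Row minimums: [-5, -3, -4] → maximin = -3
Column maximums: [1, 2, -1] → minimax = -1
No saddle point (maximin ≠ minimax). Mixed strategy needed.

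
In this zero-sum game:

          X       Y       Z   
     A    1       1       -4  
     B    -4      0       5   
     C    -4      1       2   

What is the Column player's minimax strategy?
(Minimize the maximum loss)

Column should play X or Y (all achieve the minimum), value = 1

Work:
Column player minimizes Row's maximum payoff:
Column X: max payoff to Row = 1
Column Y: max payoff to Row = 1
Column Z: max payoff to Row = 5
Minimum is 1, achieved by columns X, Y (tied).
Each of X or Y is a minimax strategy.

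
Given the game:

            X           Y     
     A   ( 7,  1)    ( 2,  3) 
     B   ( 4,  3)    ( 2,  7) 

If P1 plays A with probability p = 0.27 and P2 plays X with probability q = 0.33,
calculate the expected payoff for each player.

E[P1] = 2.9273, E[P2] = 4.7782

Work:
E[P1] = p·q·π₁(A,X) + p·(1-q)·π₁(A,Y) + (1-p)·q·π₁(B,X) + (1-p)·(1-q)·π₁(B,Y)
= 0.27·0.33·7 + 0.27·0.67·2 + 0.73·0.33·4 + 0.73·0.67·2
= 2.9273

E[P2] = 4.7782 (similar calculation)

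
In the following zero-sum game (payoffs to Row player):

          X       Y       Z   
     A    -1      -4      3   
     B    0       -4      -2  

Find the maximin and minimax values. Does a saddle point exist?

Maximin = -4, Minimax = -4, Saddle: True

Work:
Row minimums: [-4, -4] → maximin = -4
Column maximums: [0, -4, 3] → minimax = -4
Saddle point exists! Game value = -4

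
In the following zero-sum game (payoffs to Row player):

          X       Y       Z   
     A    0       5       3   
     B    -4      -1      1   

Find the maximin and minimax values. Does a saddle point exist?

Maximin = 0, Minimax = 0, Saddle: True

Work:
Row minimums: [0, -4] → maximin = 0
Column maximums: [0, 5, 3] → minimax = 0
Saddle point exists! Game value = 0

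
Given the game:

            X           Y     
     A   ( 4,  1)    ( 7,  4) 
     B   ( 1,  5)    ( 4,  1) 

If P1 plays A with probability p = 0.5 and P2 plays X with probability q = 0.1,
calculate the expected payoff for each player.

E[P1] = 5.2, E[P2] = 2.55

Work:
E[P1] = p·q·π₁(A,X) + p·(1-q)·π₁(A,Y) + (1-p)·q·π₁(B,X) + (1-p)·(1-q)·π₁(B,Y)
= 0.5·0.1·4 + 0.5·0.9·7 + 0.5·0.1·1 + 0.5·0.9·4
= 5.2

E[P2] = 2.55 (similar calculation)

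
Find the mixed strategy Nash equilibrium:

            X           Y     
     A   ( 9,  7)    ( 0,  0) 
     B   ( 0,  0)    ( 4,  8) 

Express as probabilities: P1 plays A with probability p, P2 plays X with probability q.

p = 0.5333, q = 0.3077

Work:
Find probabilities that make opponent indifferent:
P2 chooses q to make P1 indifferent between A and B
P1 chooses p to make P2 indifferent between X and Y
Mixed NE: P1 plays (A: 0.5333, B: 0.4667), P2 plays (X: 0.3077, Y: 0.6923)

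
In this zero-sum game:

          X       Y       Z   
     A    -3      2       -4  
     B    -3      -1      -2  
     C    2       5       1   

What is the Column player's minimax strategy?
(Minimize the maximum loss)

Column should play Z, value = 1

Work:
Column player minimizes Row's maximum payoff:
Column X: max payoff to Row = 2
Column Y: max payoff to Row = 5
Column Z: max payoff to Row = 1
Minimum is 1, achieved by column Z.
Minimax strategy: Z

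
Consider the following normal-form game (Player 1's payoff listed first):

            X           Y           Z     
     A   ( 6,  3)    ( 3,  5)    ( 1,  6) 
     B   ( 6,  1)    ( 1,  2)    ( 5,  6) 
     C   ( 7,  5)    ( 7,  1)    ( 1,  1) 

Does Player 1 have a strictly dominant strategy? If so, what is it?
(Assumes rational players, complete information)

No strictly dominant strategy exists for Player 1

Work:
A strategy strictly dominates another if it gives a strictly higher payoff against every opponent action. Compare each pair of P1's strategies column-by-column:
  A vs B: [6 vs 6, 3 vs 1, 1 vs 5] → A does not strictly dominate B (column X: 6 ≤ 6)
  A vs C: [6 vs 7, 3 vs 7, 1 vs 1] → A does not strictly dominate C (column X: 6 ≤ 7)
  B vs A: [6 vs 6, 1 vs 3, 5 vs 1] → B does not strictly dominate A (column X: 6 ≤ 6)
  B vs C: [6 vs 7, 1 vs 7, 5 vs 1] → B does not strictly dominate C (column X: 6 ≤ 7)
  C vs A: [7 vs 6, 7 vs 3, 1 vs 1] → C does not strictly dominate A (column Z: 1 ≤ 1)
  C vs B: [7 vs 6, 7 vs 1, 1 vs 5] → C does not strictly dominate B (column Z: 1 ≤ 5)
No single strategy strictly dominates all others → no strictly dominant strategy.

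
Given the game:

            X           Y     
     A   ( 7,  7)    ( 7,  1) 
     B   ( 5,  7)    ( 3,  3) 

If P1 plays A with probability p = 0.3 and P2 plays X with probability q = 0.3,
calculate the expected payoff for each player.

E[P1] = 4.62, E[P2] = 3.78

Work:
E[P1] = p·q·π₁(A,X) + p·(1-q)·π₁(A,Y) + (1-p)·q·π₁(B,X) + (1-p)·(1-q)·π₁(B,Y)
= 0.3·0.3·7 + 0.3·0.7·7 + 0.7·0.3·5 + 0.7·0.7·3
= 4.62

E[P2] = 3.78 (similar calculation)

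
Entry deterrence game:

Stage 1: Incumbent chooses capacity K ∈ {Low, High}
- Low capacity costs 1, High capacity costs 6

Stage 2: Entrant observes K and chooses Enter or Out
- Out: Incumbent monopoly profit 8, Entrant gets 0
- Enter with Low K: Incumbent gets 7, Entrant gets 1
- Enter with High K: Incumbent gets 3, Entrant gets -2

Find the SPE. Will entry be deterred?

SPE: (Low, Enter|Low, Out|High); Entry not deterred. Incumbent net profit = 6, Entrant gets 1

Work:
After Low K: Entrant enters (1 > 0)
After High K: Entrant stays out (-2 < 0)
Incumbent: Low → 7−1=6, High → 8−6=2
Incumbent chooses Low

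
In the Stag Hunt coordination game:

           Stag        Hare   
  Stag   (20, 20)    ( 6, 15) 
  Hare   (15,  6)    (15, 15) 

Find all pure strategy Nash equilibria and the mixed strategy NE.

Pure NE: (Stag, Stag) and (Hare, Hare); Mixed NE: p = 0.6429, q = 0.6429

Work:
Check pure NE:
(Stag, Stag): (20, 20) - no unilateral deviation beneficial
(Hare, Hare): (15, 15) - no unilateral deviation beneficial
Mixed NE: P1 plays Stag with p = 0.6429, P2 plays Stag with q = 0.6429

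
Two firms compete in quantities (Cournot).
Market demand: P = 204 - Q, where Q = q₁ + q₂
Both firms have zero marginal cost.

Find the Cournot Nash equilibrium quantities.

q₁* = q₂* = 68.0; P* = 68.0

Work:
Profit: π_i = P·q_i = (a - q_i - q_j)·q_i
FOC: ∂π_i/∂q_i = a - 2q_i - q_j = 0
Reaction function: q_i = (204 - q_j)/2
Symmetry: q* = 204/3 = 68.0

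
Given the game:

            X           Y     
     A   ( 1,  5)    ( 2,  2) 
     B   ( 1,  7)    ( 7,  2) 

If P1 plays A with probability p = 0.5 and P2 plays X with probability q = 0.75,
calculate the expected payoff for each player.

E[P1] = 1.875, E[P2] = 5.0

Work:
E[P1] = p·q·π₁(A,X) + p·(1-q)·π₁(A,Y) + (1-p)·q·π₁(B,X) + (1-p)·(1-q)·π₁(B,Y)
= 0.5·0.75·1 + 0.5·0.25·2 + 0.5·0.75·1 + 0.5·0.25·7
= 1.875

E[P2] = 5.0 (similar calculation)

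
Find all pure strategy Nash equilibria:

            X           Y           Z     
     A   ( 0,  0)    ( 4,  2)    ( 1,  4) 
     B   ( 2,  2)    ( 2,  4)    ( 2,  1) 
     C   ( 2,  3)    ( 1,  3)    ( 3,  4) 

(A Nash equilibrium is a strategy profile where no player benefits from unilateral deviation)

Nash equilibrium: (C, Z)

Work:
Best responses:
  P1 vs X: payoffs [0, 2, 2] → best response B/C (payoff 2)
  P1 vs Y: payoffs [4, 2, 1] → best response A (payoff 4)
  P1 vs Z: payoffs [1, 2, 3] → best response C (payoff 3)
  P2 vs A: payoffs [0, 2, 4] → best response Z (payoff 4)
  P2 vs B: payoffs [2, 4, 1] → best response Y (payoff 4)
  P2 vs C: payoffs [3, 3, 4] → best response Z (payoff 4)
Mutual best responses: (C,Z) → Nash equilibria.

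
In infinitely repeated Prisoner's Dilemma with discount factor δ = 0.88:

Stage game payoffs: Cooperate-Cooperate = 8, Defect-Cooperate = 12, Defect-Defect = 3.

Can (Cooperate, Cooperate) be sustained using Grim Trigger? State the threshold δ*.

δ* = 0.4444; since δ = 0.88 ≥ 0.4444, cooperation can be sustained

Work:
For Grim Trigger:
Cooperate forever: 8/(1-δ)
Defect then punished: 12 + 3·δ/(1-δ)
Need: 8/(1-δ) ≥ 12 + 3·δ/(1-δ)
Solving: δ ≥ (T-R)/(T-P) = (12-8)/(12-3) = 0.4444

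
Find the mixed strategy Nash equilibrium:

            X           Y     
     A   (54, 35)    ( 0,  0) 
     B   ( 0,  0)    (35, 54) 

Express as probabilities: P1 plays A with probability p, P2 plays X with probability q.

p = 0.6067, q = 0.3933

Work:
Find probabilities that make opponent indifferent:
P2 chooses q to make P1 indifferent between A and B
P1 chooses p to make P2 indifferent between X and Y
Mixed NE: P1 plays (A: 0.6067, B: 0.3933), P2 plays (X: 0.3933, Y: 0.6067)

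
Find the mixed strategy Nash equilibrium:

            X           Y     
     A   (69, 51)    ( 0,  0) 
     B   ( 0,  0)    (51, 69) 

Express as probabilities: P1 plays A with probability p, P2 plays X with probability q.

p = 0.575, q = 0.425

Work:
Find probabilities that make opponent indifferent:
P2 chooses q to make P1 indifferent between A and B
P1 chooses p to make P2 indifferent between X and Y
Mixed NE: P1 plays (A: 0.575, B: 0.425), P2 plays (X: 0.425, Y: 0.575)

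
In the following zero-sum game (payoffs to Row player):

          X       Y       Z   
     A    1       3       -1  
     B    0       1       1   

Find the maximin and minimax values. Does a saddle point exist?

Maximin = 0, Minimax = 1, Saddle: False

Work:
Row minimums: [-1, 0] → maximin = 0
Column maximums: [1, 3, 1] → minimax = 1
No saddle point (maximin ≠ minimax). Mixed strategy needed.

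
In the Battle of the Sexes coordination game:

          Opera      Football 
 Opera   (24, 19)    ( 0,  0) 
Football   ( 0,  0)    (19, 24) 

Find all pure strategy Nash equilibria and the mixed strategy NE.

Pure NE: (Opera, Opera) and (Football, Football); Mixed NE: p = 0.5581, q = 0.4419

Work:
Check pure NE:
(Opera, Opera): (24, 19) - no unilateral deviation beneficial
(Football, Football): (19, 24) - no unilateral deviation beneficial
Mixed NE: P1 plays Opera with p = 0.5581, P2 plays Opera with q = 0.4419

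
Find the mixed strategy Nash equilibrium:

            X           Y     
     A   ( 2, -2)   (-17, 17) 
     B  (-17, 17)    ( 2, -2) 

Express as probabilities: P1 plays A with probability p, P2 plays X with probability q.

p = 0.5, q = 0.5

Work:
Find probabilities that make opponent indifferent:
P2 chooses q to make P1 indifferent between A and B
P1 chooses p to make P2 indifferent between X and Y
Mixed NE: P1 plays (A: 0.5, B: 0.5), P2 plays (X: 0.5, Y: 0.5)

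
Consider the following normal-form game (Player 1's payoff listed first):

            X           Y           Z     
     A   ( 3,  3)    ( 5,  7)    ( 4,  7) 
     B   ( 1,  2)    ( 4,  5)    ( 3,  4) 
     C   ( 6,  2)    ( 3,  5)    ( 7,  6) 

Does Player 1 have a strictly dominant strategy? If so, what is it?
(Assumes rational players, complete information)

No strictly dominant strategy exists for Player 1

Work:
A strategy strictly dominates another if it gives a strictly higher payoff against every opponent action. Compare each pair of P1's strategies column-by-column:
  A vs B: [3 vs 1, 5 vs 4, 4 vs 3] → A strictly dominates B
  A vs C: [3 vs 6, 5 vs 3, 4 vs 7] → A does not strictly dominate C (column X: 3 ≤ 6)
  B vs A: [1 vs 3, 4 vs 5, 3 vs 4] → B does not strictly dominate A (column X: 1 ≤ 3)
  B vs C: [1 vs 6, 4 vs 3, 3 vs 7] → B does not strictly dominate C (column X: 1 ≤ 6)
  C vs A: [6 vs 3, 3 vs 5, 7 vs 4] → C does not strictly dominate A (column Y: 3 ≤ 5)
  C vs B: [6 vs 1, 3 vs 4, 7 vs 3] → C does not strictly dominate B (column Y: 3 ≤ 4)
No single strategy strictly dominates all others → no strictly dominant strategy.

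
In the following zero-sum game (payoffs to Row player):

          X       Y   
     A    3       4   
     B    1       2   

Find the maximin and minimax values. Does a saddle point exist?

Maximin = 3, Minimax = 3, Saddle: True

Work:
Row minimums: [3, 1] → maximin = 3
Column maximums: [3, 4] → minimax = 3
Saddle point exists! Game value = 3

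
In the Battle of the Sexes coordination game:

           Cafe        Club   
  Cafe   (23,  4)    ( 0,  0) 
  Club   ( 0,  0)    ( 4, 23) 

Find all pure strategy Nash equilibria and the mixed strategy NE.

Pure NE: (Cafe, Cafe) and (Club, Club); Mixed NE: p = 0.8519, q = 0.1481

Work:
Check pure NE:
(Cafe, Cafe): (23, 4) - no unilateral deviation beneficial
(Club, Club): (4, 23) - no unilateral deviation beneficial
Mixed NE: P1 plays Cafe with p = 0.8519, P2 plays Cafe with q = 0.1481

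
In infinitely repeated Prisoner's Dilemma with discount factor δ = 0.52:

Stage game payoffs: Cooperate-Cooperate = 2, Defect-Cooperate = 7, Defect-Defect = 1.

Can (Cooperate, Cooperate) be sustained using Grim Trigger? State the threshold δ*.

δ* = 0.8333; since δ = 0.52 < 0.8333, cooperation cannot be sustained

Work:
For Grim Trigger:
Cooperate forever: 2/(1-δ)
Defect then punished: 7 + 1·δ/(1-δ)
Need: 2/(1-δ) ≥ 7 + 1·δ/(1-δ)
Solving: δ ≥ (T-R)/(T-P) = (7-2)/(7-1) = 0.8333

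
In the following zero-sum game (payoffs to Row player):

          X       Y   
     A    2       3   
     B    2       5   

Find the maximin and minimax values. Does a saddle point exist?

Maximin = 2, Minimax = 2, Saddle: True

Work:
Row minimums: [2, 2] → maximin = 2
Column maximums: [2, 5] → minimax = 2
Saddle point exists! Game value = 2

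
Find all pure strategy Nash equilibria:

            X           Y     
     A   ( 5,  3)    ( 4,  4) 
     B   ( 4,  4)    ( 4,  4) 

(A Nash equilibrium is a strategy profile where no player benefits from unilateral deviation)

Nash equilibrium: (A, Y), (B, Y)

Work:
Best responses:
  P1 vs X: payoffs [5, 4] → best response A (payoff 5)
  P1 vs Y: payoffs [4, 4] → best response A/B (payoff 4)
  P2 vs A: payoffs [3, 4] → best response Y (payoff 4)
  P2 vs B: payoffs [4, 4] → best response X/Y (payoff 4)
Mutual best responses: (A,Y), (B,Y) → Nash equilibria.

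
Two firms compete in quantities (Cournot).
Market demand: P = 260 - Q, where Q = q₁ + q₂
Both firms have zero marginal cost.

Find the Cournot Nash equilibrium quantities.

q₁* = q₂* = 86.67; P* = 86.67

Work:
Profit: π_i = P·q_i = (a - q_i - q_j)·q_i
FOC: ∂π_i/∂q_i = a - 2q_i - q_j = 0
Reaction function: q_i = (260 - q_j)/2
Symmetry: q* = 260/3 = 86.67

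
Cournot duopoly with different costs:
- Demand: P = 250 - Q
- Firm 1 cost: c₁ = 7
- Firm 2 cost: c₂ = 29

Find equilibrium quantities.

q₁* = 88.33, q₂* = 66.33

Work:
Reaction: q₁ = (250 - 7 - q₂)/2
Reaction: q₂ = (250 - 29 - q₁)/2
Solve simultaneously:
q₁* = (250 - 2×7 + 29)/3 = 88.33
q₂* = (250 - 2×29 + 7)/3 = 66.33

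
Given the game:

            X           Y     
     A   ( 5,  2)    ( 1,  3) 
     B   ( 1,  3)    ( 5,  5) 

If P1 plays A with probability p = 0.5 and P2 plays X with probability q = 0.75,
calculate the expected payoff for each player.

E[P1] = 3.0, E[P2] = 2.875

Work:
E[P1] = p·q·π₁(A,X) + p·(1-q)·π₁(A,Y) + (1-p)·q·π₁(B,X) + (1-p)·(1-q)·π₁(B,Y)
= 0.5·0.75·5 + 0.5·0.25·1 + 0.5·0.75·1 + 0.5·0.25·5
= 3.0

E[P2] = 2.875 (similar calculation)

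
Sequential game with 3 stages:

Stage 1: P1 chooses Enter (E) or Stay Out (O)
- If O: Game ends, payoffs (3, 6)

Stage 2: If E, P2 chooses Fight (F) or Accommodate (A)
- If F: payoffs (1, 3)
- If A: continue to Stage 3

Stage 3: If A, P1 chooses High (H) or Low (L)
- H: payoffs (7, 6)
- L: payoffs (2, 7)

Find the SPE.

SPE: (E, A, H); Outcome (7, 6)

Work:
Stage 3: P1 chooses H (7 vs 2)
Stage 2: P2: F->3, A->6 (anticipating H). Choose A
Stage 1: P1: O->3, E->7 (anticipating A, H). Choose E
SPE path: E -> A -> H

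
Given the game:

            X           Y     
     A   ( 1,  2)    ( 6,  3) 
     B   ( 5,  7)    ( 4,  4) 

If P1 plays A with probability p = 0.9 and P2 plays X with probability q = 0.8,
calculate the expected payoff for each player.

E[P1] = 2.28, E[P2] = 2.62

Work:
E[P1] = p·q·π₁(A,X) + p·(1-q)·π₁(A,Y) + (1-p)·q·π₁(B,X) + (1-p)·(1-q)·π₁(B,Y)
= 0.9·0.8·1 + 0.9·0.2·6 + 0.1·0.8·5 + 0.1·0.2·4
= 2.28

E[P2] = 2.62 (similar calculation)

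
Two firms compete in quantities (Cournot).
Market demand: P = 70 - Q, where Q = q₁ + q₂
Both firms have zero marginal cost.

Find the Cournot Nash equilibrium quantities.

q₁* = q₂* = 23.33; P* = 23.33

Work:
Profit: π_i = P·q_i = (a - q_i - q_j)·q_i
FOC: ∂π_i/∂q_i = a - 2q_i - q_j = 0
Reaction function: q_i = (70 - q_j)/2
Symmetry: q* = 70/3 = 23.33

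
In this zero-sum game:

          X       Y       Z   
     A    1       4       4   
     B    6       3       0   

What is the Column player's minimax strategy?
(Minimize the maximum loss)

Column should play Y or Z (all achieve the minimum), value = 4

Work:
Column player minimizes Row's maximum payoff:
Column X: max payoff to Row = 6
Column Y: max payoff to Row = 4
Column Z: max payoff to Row = 4
Minimum is 4, achieved by columns Y, Z (tied).
Each of Y or Z is a minimax strategy.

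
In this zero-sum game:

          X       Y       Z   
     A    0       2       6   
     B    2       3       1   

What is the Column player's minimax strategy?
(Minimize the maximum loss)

Column should play X, value = 2

Work:
Column player minimizes Row's maximum payoff:
Column X: max payoff to Row = 2
Column Y: max payoff to Row = 3
Column Z: max payoff to Row = 6
Minimum is 2, achieved by column X.
Minimax strategy: X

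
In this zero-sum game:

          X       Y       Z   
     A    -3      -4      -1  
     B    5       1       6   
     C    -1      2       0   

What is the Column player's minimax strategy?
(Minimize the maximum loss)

Column should play Y, value = 2

Work:
Column player minimizes Row's maximum payoff:
Column X: max payoff to Row = 5
Column Y: max payoff to Row = 2
Column Z: max payoff to Row = 6
Minimum is 2, achieved by column Y.
Minimax strategy: Y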